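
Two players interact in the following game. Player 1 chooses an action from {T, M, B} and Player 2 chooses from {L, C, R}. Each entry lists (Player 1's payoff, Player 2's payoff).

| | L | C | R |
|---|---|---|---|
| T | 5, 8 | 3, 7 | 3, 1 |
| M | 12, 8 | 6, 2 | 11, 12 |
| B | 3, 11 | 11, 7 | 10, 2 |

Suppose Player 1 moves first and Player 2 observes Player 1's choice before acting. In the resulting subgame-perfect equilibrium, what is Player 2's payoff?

Work backward from Player 2's decision.
- T: Player 2 compares 8, 7, 1 and picks L; Player 1 would get 5.
- M: Player 2 compares 8, 2, 12 and picks R; Player 1 would get 11.
- B: Player 2 compares 11, 7, 2 and picks L; Player 1 would get 3.
Player 1's induced payoffs are 5, 11, 3, so Player 1 commits to M. Subgame-perfect outcome: (M, R) with payoffs (11, 12).

12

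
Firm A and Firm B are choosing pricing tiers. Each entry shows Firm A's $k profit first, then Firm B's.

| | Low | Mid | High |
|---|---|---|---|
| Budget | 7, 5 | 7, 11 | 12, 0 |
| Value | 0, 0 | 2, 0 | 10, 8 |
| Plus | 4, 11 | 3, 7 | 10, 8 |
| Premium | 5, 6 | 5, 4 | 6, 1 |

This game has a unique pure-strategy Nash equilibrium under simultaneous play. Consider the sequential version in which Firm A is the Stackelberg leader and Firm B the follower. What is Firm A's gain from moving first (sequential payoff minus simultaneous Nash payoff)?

Firm B best-responds to each possible Firm A move:
- Budget → Firm B plays Mid (best of 5, 11, 0); Firm A gets 7.
- Value → Firm B plays High (best of 0, 0, 8); Firm A gets 10.
- Plus → Firm B plays Low (best of 11, 7, 8); Firm A gets 4.
- Premium → Firm B plays Low (best of 6, 4, 1); Firm A gets 5.
Maximizing over 7, 10, 4, 5, Firm A chooses Value. Subgame-perfect outcome: (Value, High) with payoffs (10, 8).
For the simultaneous game, intersect best replies.
Firm A's best replies: Low→Budget; Mid→Budget; High→Budget.
Firm B's best replies: Budget→Mid; Value→High; Plus→Low; Premium→Low.
Only (Budget, Mid) has each player best-responding; Nash payoffs (7, 11).
Firm A's commitment gain: 10 − 7 = 3.

3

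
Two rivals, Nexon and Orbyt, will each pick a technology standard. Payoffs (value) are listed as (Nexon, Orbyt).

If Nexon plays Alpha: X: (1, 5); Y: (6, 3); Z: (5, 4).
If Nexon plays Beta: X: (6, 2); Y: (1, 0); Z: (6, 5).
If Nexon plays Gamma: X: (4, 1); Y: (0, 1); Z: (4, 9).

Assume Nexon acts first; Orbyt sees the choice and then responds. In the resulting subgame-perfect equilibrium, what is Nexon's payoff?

6

Backward induction with Nexon moving first.
- Alpha: BR = X, leader payoff 1.
- Beta: BR = Z, leader payoff 6.
- Gamma: BR = Z, leader payoff 4.
Among 1, 6, 4, the best is 6 at Beta. Subgame-perfect outcome: (Beta, Z) with payoffs (6, 5).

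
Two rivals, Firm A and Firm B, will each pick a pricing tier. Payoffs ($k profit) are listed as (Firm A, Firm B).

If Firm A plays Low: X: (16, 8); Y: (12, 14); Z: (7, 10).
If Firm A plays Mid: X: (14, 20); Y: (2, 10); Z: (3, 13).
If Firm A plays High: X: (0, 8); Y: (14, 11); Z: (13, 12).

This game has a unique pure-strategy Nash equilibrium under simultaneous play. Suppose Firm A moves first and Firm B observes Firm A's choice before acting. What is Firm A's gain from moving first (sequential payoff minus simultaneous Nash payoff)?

1

Work backward from Firm B's decision.
- Low: BR = Y, leader payoff 12.
- Mid: BR = X, leader payoff 14.
- High: BR = Z, leader payoff 13.
Firm A's induced payoffs are 12, 14, 13, so Firm A commits to Mid. Subgame-perfect outcome: (Mid, X) with payoffs (14, 20).
Now find the simultaneous Nash equilibrium.
Firm A's best replies: X→Low; Y→High; Z→High.
Firm B's best replies: Low→Y; Mid→X; High→Z.
The unique mutual best reply is (High, Z), giving (13, 12).
Firm A's commitment gain: 14 − 13 = 1.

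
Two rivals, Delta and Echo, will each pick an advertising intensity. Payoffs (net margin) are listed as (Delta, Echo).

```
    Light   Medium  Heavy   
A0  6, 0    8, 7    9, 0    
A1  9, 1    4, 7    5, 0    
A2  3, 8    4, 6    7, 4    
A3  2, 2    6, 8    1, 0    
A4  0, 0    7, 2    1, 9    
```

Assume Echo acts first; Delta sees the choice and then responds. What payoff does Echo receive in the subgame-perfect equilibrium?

Delta best-responds to each possible Echo move:
- Light: Delta compares 6, 9, 3, 2, 0 and picks A1; Echo would get 1.
- Medium: Delta compares 8, 4, 4, 6, 7 and picks A0; Echo would get 7.
- Heavy: Delta compares 9, 5, 7, 1, 1 and picks A0; Echo would get 0.
Maximizing over 1, 7, 0, Echo chooses Medium. Subgame-perfect outcome: (A0, Medium) with payoffs (8, 7).

7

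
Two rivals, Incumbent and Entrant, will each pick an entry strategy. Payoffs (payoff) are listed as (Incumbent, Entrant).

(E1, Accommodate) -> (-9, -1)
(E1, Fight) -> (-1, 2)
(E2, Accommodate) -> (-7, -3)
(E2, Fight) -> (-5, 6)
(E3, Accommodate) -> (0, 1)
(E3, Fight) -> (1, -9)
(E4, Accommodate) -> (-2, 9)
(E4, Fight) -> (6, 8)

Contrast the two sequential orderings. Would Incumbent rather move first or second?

second

If Incumbent leads: Entrant's best replies are E1→Fight, E2→Fight, E3→Accommodate, E4→Accommodate; Incumbent's induced payoffs -1, -5, 0, -2; outcome (E3, Accommodate), payoffs (0, 1).
If Entrant leads: Incumbent's best replies are Accommodate→E3, Fight→E4; Entrant's induced payoffs 1, 8; outcome (E4, Fight), payoffs (6, 8).
Incumbent gets 0 moving first and 6 moving second, so Incumbent prefers to move second.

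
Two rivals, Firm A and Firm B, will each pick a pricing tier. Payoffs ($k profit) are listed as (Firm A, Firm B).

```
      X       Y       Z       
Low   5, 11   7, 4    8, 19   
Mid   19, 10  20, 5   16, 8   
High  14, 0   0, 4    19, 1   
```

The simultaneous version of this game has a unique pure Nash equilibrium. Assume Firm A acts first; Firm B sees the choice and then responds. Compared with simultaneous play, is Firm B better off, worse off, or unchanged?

unchanged

Work backward from Firm B's decision.
- Low: Firm B compares 11, 4, 19 and picks Z; Firm A would get 8.
- Mid: Firm B compares 10, 5, 8 and picks X; Firm A would get 19.
- High: Firm B compares 0, 4, 1 and picks Y; Firm A would get 0.
Maximizing over 8, 19, 0, Firm A chooses Mid. Subgame-perfect outcome: (Mid, X) with payoffs (19, 10).
Under simultaneous play:
Firm A's best replies: X→Mid; Y→Mid; Z→High.
Firm B's best replies: Low→Z; Mid→X; High→Y.
The unique mutual best reply is (Mid, X), giving (19, 10).
Firm B earns 10 sequentially versus 10 at the Nash outcome: unchanged.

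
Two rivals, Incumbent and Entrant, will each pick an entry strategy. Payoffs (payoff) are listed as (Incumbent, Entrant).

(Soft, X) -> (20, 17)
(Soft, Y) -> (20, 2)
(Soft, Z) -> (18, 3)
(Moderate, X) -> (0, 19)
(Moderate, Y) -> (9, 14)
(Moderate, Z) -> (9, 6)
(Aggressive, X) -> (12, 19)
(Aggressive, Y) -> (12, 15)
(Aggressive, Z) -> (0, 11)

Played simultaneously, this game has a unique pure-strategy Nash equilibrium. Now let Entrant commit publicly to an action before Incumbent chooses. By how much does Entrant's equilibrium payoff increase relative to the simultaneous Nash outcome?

Backward induction with Entrant moving first.
- X: BR = Soft, leader payoff 17.
- Y: BR = Soft, leader payoff 2.
- Z: BR = Soft, leader payoff 3.
Entrant's induced payoffs are 17, 2, 3, so Entrant commits to X. Subgame-perfect outcome: (Soft, X) with payoffs (20, 17).
Now find the simultaneous Nash equilibrium.
Incumbent's best replies: X→Soft; Y→Soft; Z→Soft.
Entrant's best replies: Soft→X; Moderate→X; Aggressive→X.
The unique mutual best reply is (Soft, X), giving (20, 17).
Entrant's commitment gain: 17 − 17 = 0.

0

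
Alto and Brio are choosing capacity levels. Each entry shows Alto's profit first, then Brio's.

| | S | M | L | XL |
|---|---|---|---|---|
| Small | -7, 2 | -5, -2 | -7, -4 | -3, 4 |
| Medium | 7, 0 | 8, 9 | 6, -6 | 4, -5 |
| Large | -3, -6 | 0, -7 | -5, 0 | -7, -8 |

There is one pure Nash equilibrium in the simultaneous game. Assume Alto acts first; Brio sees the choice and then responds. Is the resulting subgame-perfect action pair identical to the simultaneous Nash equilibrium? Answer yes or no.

yes

Brio best-responds to each possible Alto move:
- Small → Brio plays XL (best of 2, -2, -4, 4); Alto gets -3.
- Medium → Brio plays M (best of 0, 9, -6, -5); Alto gets 8.
- Large → Brio plays L (best of -6, -7, 0, -8); Alto gets -5.
Among -3, 8, -5, the best is 8 at Medium. Subgame-perfect outcome: (Medium, M) with payoffs (8, 9).
Now find the simultaneous Nash equilibrium.
Alto's best replies: S→Medium; M→Medium; L→Medium; XL→Medium.
Brio's best replies: Small→XL; Medium→M; Large→L.
The unique mutual best reply is (Medium, M), giving (8, 9).
Sequential outcome (Medium, M) coincides with the Nash profile (Medium, M).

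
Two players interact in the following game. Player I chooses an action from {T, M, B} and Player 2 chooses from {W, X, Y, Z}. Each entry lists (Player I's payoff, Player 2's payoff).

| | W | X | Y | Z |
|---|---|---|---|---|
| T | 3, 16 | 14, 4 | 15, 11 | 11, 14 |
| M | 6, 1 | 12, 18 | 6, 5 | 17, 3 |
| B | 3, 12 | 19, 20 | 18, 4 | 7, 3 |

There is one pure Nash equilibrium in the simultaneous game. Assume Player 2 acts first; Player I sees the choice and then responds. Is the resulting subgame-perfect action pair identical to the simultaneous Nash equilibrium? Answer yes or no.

Solve by backward induction (Player 2 leads).
- W: BR = M, leader payoff 1.
- X: BR = B, leader payoff 20.
- Y: BR = B, leader payoff 4.
- Z: BR = M, leader payoff 3.
Maximizing over 1, 20, 4, 3, Player 2 chooses X. Subgame-perfect outcome: (B, X) with payoffs (19, 20).
For the simultaneous game, intersect best replies.
Player I's best replies: W→M; X→B; Y→B; Z→M.
Player 2's best replies: T→W; M→X; B→X.
Only (B, X) has each player best-responding; Nash payoffs (19, 20).
Sequential outcome (B, X) coincides with the Nash profile (B, X).

yes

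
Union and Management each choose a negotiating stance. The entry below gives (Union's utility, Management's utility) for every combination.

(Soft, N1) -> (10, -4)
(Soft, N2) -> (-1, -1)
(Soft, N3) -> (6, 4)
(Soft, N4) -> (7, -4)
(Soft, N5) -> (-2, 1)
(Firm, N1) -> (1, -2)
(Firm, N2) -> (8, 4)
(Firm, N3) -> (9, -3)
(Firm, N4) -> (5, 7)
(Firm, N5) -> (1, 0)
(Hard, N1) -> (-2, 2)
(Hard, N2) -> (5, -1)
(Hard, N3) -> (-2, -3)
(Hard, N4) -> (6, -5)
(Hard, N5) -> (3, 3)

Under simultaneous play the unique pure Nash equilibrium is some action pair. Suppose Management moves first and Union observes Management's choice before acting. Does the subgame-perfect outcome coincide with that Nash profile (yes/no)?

Work backward from Union's decision.
- N1: BR = Soft, leader payoff -4.
- N2: BR = Firm, leader payoff 4.
- N3: BR = Firm, leader payoff -3.
- N4: BR = Soft, leader payoff -4.
- N5: BR = Hard, leader payoff 3.
Maximizing over -4, 4, -3, -4, 3, Management chooses N2. Subgame-perfect outcome: (Firm, N2) with payoffs (8, 4).
Now find the simultaneous Nash equilibrium.
Union's best replies: N1→Soft; N2→Firm; N3→Firm; N4→Soft; N5→Hard.
Management's best replies: Soft→N3; Firm→N4; Hard→N5.
The unique mutual best reply is (Hard, N5), giving (3, 3).
Sequential outcome (Firm, N2) differs from the Nash profile (Hard, N5).

no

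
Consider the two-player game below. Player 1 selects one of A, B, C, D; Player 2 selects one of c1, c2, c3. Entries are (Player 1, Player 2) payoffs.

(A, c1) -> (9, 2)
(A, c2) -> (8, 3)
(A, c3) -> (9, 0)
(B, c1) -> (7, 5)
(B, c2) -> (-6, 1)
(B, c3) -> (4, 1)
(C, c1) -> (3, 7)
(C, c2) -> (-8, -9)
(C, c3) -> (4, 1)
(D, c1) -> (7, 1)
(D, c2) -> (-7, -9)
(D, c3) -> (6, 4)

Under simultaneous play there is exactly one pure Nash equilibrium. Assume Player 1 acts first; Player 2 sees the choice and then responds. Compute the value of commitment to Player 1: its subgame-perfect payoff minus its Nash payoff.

0

Backward induction with Player 1 moving first.
- A → Player 2 plays c2 (best of 2, 3, 0); Player 1 gets 8.
- B → Player 2 plays c1 (best of 5, 1, 1); Player 1 gets 7.
- C → Player 2 plays c1 (best of 7, -9, 1); Player 1 gets 3.
- D → Player 2 plays c3 (best of 1, -9, 4); Player 1 gets 6.
Among 8, 7, 3, 6, the best is 8 at A. Subgame-perfect outcome: (A, c2) with payoffs (8, 3).
Now find the simultaneous Nash equilibrium.
Player 1's best replies: c1→A; c2→A; c3→A.
Player 2's best replies: A→c2; B→c1; C→c1; D→c3.
The unique mutual best reply is (A, c2), giving (8, 3).
Player 1's commitment gain: 8 − 8 = 0.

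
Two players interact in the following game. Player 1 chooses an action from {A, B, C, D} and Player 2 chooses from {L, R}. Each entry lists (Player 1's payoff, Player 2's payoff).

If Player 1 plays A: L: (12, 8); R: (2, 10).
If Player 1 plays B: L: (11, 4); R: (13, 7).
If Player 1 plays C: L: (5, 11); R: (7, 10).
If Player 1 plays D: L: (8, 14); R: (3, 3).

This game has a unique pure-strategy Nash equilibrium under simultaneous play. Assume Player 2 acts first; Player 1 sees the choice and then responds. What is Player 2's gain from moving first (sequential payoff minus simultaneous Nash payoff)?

1

Player 1 best-responds to each possible Player 2 move:
- L: Player 1 compares 12, 11, 5, 8 and picks A; Player 2 would get 8.
- R: Player 1 compares 2, 13, 7, 3 and picks B; Player 2 would get 7.
Among 8, 7, the best is 8 at L. Subgame-perfect outcome: (A, L) with payoffs (12, 8).
For the simultaneous game, intersect best replies.
Player 1's best replies: L→A; R→B.
Player 2's best replies: A→R; B→R; C→L; D→L.
Only (B, R) has each player best-responding; Nash payoffs (13, 7).
Player 2's commitment gain: 8 − 7 = 1.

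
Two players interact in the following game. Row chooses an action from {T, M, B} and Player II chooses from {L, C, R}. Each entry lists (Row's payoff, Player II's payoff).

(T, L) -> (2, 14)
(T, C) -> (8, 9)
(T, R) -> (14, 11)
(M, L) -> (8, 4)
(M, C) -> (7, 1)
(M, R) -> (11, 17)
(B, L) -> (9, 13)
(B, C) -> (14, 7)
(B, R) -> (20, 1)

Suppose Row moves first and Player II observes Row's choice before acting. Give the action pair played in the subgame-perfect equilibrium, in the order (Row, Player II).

(M, R)

Work backward from Player II's decision.
- T: Player II compares 14, 9, 11 and picks L; Row would get 2.
- M: Player II compares 4, 1, 17 and picks R; Row would get 11.
- B: Player II compares 13, 7, 1 and picks L; Row would get 9.
Row's induced payoffs are 2, 11, 9, so Row commits to M. Subgame-perfect outcome: (M, R) with payoffs (11, 17).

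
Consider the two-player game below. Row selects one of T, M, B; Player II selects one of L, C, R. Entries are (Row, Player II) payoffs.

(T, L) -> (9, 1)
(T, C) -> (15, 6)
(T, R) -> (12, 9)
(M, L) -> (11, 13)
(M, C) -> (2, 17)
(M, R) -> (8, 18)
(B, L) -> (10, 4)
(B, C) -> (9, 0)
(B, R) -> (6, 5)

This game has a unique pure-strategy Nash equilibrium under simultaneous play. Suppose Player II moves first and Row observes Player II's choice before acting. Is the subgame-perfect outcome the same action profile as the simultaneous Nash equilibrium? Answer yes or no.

no

Row best-responds to each possible Player II move:
- L: Row compares 9, 11, 10 and picks M; Player II would get 13.
- C: Row compares 15, 2, 9 and picks T; Player II would get 6.
- R: Row compares 12, 8, 6 and picks T; Player II would get 9.
Among 13, 6, 9, the best is 13 at L. Subgame-perfect outcome: (M, L) with payoffs (11, 13).
Under simultaneous play:
Row's best replies: L→M; C→T; R→T.
Player II's best replies: T→R; M→R; B→R.
Only (T, R) has each player best-responding; Nash payoffs (12, 9).
Sequential outcome (M, L) differs from the Nash profile (T, R).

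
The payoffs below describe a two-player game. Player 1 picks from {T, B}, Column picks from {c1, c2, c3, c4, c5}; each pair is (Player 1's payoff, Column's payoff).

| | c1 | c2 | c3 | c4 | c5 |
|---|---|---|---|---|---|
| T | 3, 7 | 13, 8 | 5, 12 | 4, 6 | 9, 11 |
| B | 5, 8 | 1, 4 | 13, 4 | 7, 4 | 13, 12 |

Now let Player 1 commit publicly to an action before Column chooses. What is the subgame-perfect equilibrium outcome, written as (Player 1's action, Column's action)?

(B, c5)

Work backward from Column's decision.
- T → Column plays c3 (best of 7, 8, 12, 6, 11); Player 1 gets 5.
- B → Column plays c5 (best of 8, 4, 4, 4, 12); Player 1 gets 13.
Player 1's induced payoffs are 5, 13, so Player 1 commits to B. Subgame-perfect outcome: (B, c5) with payoffs (13, 12).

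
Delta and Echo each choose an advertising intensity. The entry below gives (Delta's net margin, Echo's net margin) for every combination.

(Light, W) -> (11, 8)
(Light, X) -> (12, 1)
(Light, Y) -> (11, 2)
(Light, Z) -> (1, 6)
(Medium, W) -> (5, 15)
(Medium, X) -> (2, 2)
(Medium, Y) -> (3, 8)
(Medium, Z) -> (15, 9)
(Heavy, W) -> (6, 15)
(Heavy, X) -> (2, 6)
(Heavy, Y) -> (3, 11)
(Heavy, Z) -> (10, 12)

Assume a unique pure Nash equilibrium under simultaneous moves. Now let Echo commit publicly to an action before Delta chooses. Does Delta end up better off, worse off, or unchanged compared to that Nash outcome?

better off

Solve by backward induction (Echo leads).
- W → Delta plays Light (best of 11, 5, 6); Echo gets 8.
- X → Delta plays Light (best of 12, 2, 2); Echo gets 1.
- Y → Delta plays Light (best of 11, 3, 3); Echo gets 2.
- Z → Delta plays Medium (best of 1, 15, 10); Echo gets 9.
Among 8, 1, 2, 9, the best is 9 at Z. Subgame-perfect outcome: (Medium, Z) with payoffs (15, 9).
Under simultaneous play:
Delta's best replies: W→Light; X→Light; Y→Light; Z→Medium.
Echo's best replies: Light→W; Medium→W; Heavy→W.
Only (Light, W) has each player best-responding; Nash payoffs (11, 8).
Delta earns 15 sequentially versus 11 at the Nash outcome: better off.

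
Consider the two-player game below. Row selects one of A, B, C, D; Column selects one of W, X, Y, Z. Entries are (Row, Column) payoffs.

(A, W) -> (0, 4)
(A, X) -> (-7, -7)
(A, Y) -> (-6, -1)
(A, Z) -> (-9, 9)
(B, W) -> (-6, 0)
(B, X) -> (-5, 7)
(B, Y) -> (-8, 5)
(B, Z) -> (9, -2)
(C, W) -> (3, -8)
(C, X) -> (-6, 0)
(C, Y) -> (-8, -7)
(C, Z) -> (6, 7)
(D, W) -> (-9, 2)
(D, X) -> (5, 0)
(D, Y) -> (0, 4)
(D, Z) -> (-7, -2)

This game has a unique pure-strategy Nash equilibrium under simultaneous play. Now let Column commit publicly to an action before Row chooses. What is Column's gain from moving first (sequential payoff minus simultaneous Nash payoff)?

0

Solve by backward induction (Column leads).
- W: Row compares 0, -6, 3, -9 and picks C; Column would get -8.
- X: Row compares -7, -5, -6, 5 and picks D; Column would get 0.
- Y: Row compares -6, -8, -8, 0 and picks D; Column would get 4.
- Z: Row compares -9, 9, 6, -7 and picks B; Column would get -2.
Among -8, 0, 4, -2, the best is 4 at Y. Subgame-perfect outcome: (D, Y) with payoffs (0, 4).
Under simultaneous play:
Row's best replies: W→C; X→D; Y→D; Z→B.
Column's best replies: A→Z; B→X; C→Z; D→Y.
Only (D, Y) has each player best-responding; Nash payoffs (0, 4).
Column's commitment gain: 4 − 4 = 0.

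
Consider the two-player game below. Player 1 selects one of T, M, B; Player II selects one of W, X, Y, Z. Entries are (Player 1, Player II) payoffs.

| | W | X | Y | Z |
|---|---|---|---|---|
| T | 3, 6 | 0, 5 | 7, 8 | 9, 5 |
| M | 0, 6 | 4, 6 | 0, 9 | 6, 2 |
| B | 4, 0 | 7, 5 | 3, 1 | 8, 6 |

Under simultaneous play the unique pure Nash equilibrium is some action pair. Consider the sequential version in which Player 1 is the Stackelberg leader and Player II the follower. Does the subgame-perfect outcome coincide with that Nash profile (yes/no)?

no

Solve by backward induction (Player 1 leads).
- T → Player II plays Y (best of 6, 5, 8, 5); Player 1 gets 7.
- M → Player II plays Y (best of 6, 6, 9, 2); Player 1 gets 0.
- B → Player II plays Z (best of 0, 5, 1, 6); Player 1 gets 8.
Among 7, 0, 8, the best is 8 at B. Subgame-perfect outcome: (B, Z) with payoffs (8, 6).
For the simultaneous game, intersect best replies.
Player 1's best replies: W→B; X→B; Y→T; Z→T.
Player II's best replies: T→Y; M→Y; B→Z.
The unique mutual best reply is (T, Y), giving (7, 8).
Sequential outcome (B, Z) differs from the Nash profile (T, Y).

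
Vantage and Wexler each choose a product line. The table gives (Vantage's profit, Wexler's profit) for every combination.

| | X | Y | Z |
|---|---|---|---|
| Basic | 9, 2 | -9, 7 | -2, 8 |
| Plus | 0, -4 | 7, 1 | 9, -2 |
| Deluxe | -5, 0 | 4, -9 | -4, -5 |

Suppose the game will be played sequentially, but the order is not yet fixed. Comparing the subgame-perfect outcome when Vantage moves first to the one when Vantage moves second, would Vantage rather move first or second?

If Vantage leads: Wexler's best replies are Basic→Z, Plus→Y, Deluxe→X; Vantage's induced payoffs -2, 7, -5; outcome (Plus, Y), payoffs (7, 1).
If Wexler leads: Vantage's best replies are X→Basic, Y→Plus, Z→Plus; Wexler's induced payoffs 2, 1, -2; outcome (Basic, X), payoffs (9, 2).
Vantage gets 7 moving first and 9 moving second, so Vantage prefers to move second.

second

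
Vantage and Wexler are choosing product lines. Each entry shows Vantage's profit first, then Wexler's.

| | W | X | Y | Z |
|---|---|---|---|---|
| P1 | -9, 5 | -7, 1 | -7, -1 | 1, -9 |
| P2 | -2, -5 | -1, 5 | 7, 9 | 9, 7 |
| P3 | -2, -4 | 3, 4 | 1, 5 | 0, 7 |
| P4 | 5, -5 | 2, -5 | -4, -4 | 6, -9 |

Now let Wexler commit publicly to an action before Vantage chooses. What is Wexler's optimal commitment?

Y

Solve by backward induction (Wexler leads).
- W: BR = P4, leader payoff -5.
- X: BR = P3, leader payoff 4.
- Y: BR = P2, leader payoff 9.
- Z: BR = P2, leader payoff 7.
Among -5, 4, 9, 7, the best is 9 at Y. Subgame-perfect outcome: (P2, Y) with payoffs (7, 9).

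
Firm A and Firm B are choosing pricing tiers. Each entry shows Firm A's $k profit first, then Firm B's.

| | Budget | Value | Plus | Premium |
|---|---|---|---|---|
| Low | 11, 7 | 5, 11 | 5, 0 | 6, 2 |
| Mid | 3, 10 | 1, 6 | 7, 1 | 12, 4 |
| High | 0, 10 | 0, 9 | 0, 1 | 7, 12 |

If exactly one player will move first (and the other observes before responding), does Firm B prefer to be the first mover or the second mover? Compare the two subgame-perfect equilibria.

If Firm A leads: Firm B's best replies are Low→Value, Mid→Budget, High→Premium; Firm A's induced payoffs 5, 3, 7; outcome (High, Premium), payoffs (7, 12).
If Firm B leads: Firm A's best replies are Budget→Low, Value→Low, Plus→Mid, Premium→Mid; Firm B's induced payoffs 7, 11, 1, 4; outcome (Low, Value), payoffs (5, 11).
Firm B gets 11 moving first and 12 moving second, so Firm B prefers to move second.

second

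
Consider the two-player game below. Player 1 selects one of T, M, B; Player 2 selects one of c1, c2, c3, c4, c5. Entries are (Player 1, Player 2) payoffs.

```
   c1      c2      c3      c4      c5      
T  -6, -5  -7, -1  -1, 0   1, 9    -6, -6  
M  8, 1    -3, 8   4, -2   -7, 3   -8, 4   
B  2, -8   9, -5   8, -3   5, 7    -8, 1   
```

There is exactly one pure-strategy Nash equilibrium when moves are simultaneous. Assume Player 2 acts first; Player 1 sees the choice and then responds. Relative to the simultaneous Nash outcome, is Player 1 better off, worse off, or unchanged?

unchanged

Backward induction with Player 2 moving first.
- c1 → Player 1 plays M (best of -6, 8, 2); Player 2 gets 1.
- c2 → Player 1 plays B (best of -7, -3, 9); Player 2 gets -5.
- c3 → Player 1 plays B (best of -1, 4, 8); Player 2 gets -3.
- c4 → Player 1 plays B (best of 1, -7, 5); Player 2 gets 7.
- c5 → Player 1 plays T (best of -6, -8, -8); Player 2 gets -6.
Player 2's induced payoffs are 1, -5, -3, 7, -6, so Player 2 commits to c4. Subgame-perfect outcome: (B, c4) with payoffs (5, 7).
Now find the simultaneous Nash equilibrium.
Player 1's best replies: c1→M; c2→B; c3→B; c4→B; c5→T.
Player 2's best replies: T→c4; M→c2; B→c4.
Only (B, c4) has each player best-responding; Nash payoffs (5, 7).
Player 1 earns 5 sequentially versus 5 at the Nash outcome: unchanged.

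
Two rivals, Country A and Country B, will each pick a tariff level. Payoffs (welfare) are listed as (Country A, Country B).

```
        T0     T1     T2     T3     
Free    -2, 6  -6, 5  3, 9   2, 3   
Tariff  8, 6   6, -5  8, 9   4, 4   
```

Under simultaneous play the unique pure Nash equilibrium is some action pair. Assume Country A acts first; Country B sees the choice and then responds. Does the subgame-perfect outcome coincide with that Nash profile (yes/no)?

yes

Solve by backward induction (Country A leads).
- Free → Country B plays T2 (best of 6, 5, 9, 3); Country A gets 3.
- Tariff → Country B plays T2 (best of 6, -5, 9, 4); Country A gets 8.
Maximizing over 3, 8, Country A chooses Tariff. Subgame-perfect outcome: (Tariff, T2) with payoffs (8, 9).
Under simultaneous play:
Country A's best replies: T0→Tariff; T1→Tariff; T2→Tariff; T3→Tariff.
Country B's best replies: Free→T2; Tariff→T2.
Only (Tariff, T2) has each player best-responding; Nash payoffs (8, 9).
Sequential outcome (Tariff, T2) coincides with the Nash profile (Tariff, T2).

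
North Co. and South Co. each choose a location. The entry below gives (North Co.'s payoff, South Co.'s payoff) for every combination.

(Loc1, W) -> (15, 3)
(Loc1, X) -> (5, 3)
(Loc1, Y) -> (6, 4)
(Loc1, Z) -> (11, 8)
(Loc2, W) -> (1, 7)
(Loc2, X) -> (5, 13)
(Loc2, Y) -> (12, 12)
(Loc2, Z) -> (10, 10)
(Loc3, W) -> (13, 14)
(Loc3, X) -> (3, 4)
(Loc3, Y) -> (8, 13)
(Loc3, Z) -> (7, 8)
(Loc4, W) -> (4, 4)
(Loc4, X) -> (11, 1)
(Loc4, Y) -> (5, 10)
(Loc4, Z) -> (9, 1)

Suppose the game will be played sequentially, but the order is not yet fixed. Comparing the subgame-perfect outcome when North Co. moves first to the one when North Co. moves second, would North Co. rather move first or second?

If North Co. leads: South Co.'s best replies are Loc1→Z, Loc2→X, Loc3→W, Loc4→Y; North Co.'s induced payoffs 11, 5, 13, 5; outcome (Loc3, W), payoffs (13, 14).
If South Co. leads: North Co.'s best replies are W→Loc1, X→Loc4, Y→Loc2, Z→Loc1; South Co.'s induced payoffs 3, 1, 12, 8; outcome (Loc2, Y), payoffs (12, 12).
North Co. gets 13 moving first and 12 moving second, so North Co. prefers to move first.

first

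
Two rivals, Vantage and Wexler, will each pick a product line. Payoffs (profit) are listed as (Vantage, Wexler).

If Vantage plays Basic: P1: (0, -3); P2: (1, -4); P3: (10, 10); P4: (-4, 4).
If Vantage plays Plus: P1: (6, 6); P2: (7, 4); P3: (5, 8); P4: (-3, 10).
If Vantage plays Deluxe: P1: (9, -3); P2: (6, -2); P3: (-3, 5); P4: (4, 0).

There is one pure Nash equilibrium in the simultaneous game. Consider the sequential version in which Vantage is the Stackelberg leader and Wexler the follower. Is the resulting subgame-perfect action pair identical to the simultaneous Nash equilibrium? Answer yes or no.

Wexler best-responds to each possible Vantage move:
- Basic: BR = P3, leader payoff 10.
- Plus: BR = P4, leader payoff -3.
- Deluxe: BR = P3, leader payoff -3.
Vantage's induced payoffs are 10, -3, -3, so Vantage commits to Basic. Subgame-perfect outcome: (Basic, P3) with payoffs (10, 10).
Under simultaneous play:
Vantage's best replies: P1→Deluxe; P2→Plus; P3→Basic; P4→Deluxe.
Wexler's best replies: Basic→P3; Plus→P4; Deluxe→P3.
Only (Basic, P3) has each player best-responding; Nash payoffs (10, 10).
Sequential outcome (Basic, P3) coincides with the Nash profile (Basic, P3).

yes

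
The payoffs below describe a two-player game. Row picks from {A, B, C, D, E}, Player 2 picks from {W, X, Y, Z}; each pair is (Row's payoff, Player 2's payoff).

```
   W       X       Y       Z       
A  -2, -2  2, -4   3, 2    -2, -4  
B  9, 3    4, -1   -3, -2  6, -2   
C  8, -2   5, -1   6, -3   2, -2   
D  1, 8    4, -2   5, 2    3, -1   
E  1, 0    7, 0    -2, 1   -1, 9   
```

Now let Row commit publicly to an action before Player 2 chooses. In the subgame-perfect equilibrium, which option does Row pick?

B

Work backward from Player 2's decision.
- A: BR = Y, leader payoff 3.
- B: BR = W, leader payoff 9.
- C: BR = X, leader payoff 5.
- D: BR = W, leader payoff 1.
- E: BR = Z, leader payoff -1.
Maximizing over 3, 9, 5, 1, -1, Row chooses B. Subgame-perfect outcome: (B, W) with payoffs (9, 3).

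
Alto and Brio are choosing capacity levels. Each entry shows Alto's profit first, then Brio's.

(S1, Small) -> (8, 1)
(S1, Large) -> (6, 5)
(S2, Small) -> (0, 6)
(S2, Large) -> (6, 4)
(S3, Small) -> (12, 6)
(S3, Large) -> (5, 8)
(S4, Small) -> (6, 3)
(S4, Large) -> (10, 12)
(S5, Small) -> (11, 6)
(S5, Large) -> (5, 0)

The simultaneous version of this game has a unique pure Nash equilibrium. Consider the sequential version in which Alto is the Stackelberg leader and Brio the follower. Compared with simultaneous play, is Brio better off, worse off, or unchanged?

worse off

Work backward from Brio's decision.
- S1: BR = Large, leader payoff 6.
- S2: BR = Small, leader payoff 0.
- S3: BR = Large, leader payoff 5.
- S4: BR = Large, leader payoff 10.
- S5: BR = Small, leader payoff 11.
Maximizing over 6, 0, 5, 10, 11, Alto chooses S5. Subgame-perfect outcome: (S5, Small) with payoffs (11, 6).
Now find the simultaneous Nash equilibrium.
Alto's best replies: Small→S3; Large→S4.
Brio's best replies: S1→Large; S2→Small; S3→Large; S4→Large; S5→Small.
The unique mutual best reply is (S4, Large), giving (10, 12).
Brio earns 6 sequentially versus 12 at the Nash outcome: worse off.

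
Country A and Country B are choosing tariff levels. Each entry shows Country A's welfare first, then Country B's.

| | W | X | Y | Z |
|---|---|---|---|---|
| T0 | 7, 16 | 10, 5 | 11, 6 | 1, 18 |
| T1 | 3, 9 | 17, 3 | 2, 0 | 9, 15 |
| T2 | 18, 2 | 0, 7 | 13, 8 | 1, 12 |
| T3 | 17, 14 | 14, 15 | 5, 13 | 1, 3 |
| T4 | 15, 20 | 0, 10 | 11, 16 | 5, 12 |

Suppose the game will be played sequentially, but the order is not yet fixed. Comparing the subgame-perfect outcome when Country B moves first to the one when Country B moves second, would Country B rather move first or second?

second

If Country A leads: Country B's best replies are T0→Z, T1→Z, T2→Z, T3→X, T4→W; Country A's induced payoffs 1, 9, 1, 14, 15; outcome (T4, W), payoffs (15, 20).
If Country B leads: Country A's best replies are W→T2, X→T1, Y→T2, Z→T1; Country B's induced payoffs 2, 3, 8, 15; outcome (T1, Z), payoffs (9, 15).
Country B gets 15 moving first and 20 moving second, so Country B prefers to move second.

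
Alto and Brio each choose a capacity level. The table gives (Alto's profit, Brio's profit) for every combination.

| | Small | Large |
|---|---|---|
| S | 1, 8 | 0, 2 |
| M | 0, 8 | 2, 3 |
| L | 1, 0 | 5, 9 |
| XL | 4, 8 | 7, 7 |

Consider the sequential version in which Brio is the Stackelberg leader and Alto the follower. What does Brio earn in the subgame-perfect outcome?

8

Backward induction with Brio moving first.
- Small: BR = XL, leader payoff 8.
- Large: BR = XL, leader payoff 7.
Brio's induced payoffs are 8, 7, so Brio commits to Small. Subgame-perfect outcome: (XL, Small) with payoffs (4, 8).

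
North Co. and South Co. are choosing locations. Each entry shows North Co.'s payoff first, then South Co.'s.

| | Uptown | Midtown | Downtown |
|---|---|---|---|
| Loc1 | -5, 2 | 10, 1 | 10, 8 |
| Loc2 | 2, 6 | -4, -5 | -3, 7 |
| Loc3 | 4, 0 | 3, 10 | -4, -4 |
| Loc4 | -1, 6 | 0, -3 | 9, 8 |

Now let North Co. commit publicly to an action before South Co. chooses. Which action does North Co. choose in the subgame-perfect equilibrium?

Work backward from South Co.'s decision.
- Loc1 → South Co. plays Downtown (best of 2, 1, 8); North Co. gets 10.
- Loc2 → South Co. plays Downtown (best of 6, -5, 7); North Co. gets -3.
- Loc3 → South Co. plays Midtown (best of 0, 10, -4); North Co. gets 3.
- Loc4 → South Co. plays Downtown (best of 6, -3, 8); North Co. gets 9.
Maximizing over 10, -3, 3, 9, North Co. chooses Loc1. Subgame-perfect outcome: (Loc1, Downtown) with payoffs (10, 8).

Loc1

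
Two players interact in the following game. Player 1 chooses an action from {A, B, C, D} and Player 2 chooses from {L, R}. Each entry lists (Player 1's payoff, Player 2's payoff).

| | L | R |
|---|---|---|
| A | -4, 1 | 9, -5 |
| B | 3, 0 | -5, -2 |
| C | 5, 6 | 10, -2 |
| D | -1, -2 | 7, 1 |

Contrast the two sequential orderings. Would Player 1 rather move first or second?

first

If Player 1 leads: Player 2's best replies are A→L, B→L, C→L, D→R; Player 1's induced payoffs -4, 3, 5, 7; outcome (D, R), payoffs (7, 1).
If Player 2 leads: Player 1's best replies are L→C, R→C; Player 2's induced payoffs 6, -2; outcome (C, L), payoffs (5, 6).
Player 1 gets 7 moving first and 5 moving second, so Player 1 prefers to move first.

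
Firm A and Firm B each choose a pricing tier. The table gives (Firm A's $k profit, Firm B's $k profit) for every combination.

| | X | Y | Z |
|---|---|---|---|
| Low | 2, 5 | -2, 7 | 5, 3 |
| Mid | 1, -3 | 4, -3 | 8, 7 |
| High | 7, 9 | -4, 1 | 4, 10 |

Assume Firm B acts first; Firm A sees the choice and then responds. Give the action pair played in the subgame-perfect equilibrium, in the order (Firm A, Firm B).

Backward induction with Firm B moving first.
- X: BR = High, leader payoff 9.
- Y: BR = Mid, leader payoff -3.
- Z: BR = Mid, leader payoff 7.
Among 9, -3, 7, the best is 9 at X. Subgame-perfect outcome: (High, X) with payoffs (7, 9).

(High, X)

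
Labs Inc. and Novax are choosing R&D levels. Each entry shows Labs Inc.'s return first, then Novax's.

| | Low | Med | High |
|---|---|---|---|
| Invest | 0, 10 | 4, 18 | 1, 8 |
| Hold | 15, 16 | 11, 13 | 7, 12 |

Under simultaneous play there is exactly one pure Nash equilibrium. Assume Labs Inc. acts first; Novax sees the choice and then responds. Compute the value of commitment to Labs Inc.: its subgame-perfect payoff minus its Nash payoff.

Solve by backward induction (Labs Inc. leads).
- Invest: Novax compares 10, 18, 8 and picks Med; Labs Inc. would get 4.
- Hold: Novax compares 16, 13, 12 and picks Low; Labs Inc. would get 15.
Labs Inc.'s induced payoffs are 4, 15, so Labs Inc. commits to Hold. Subgame-perfect outcome: (Hold, Low) with payoffs (15, 16).
Now find the simultaneous Nash equilibrium.
Labs Inc.'s best replies: Low→Hold; Med→Hold; High→Hold.
Novax's best replies: Invest→Med; Hold→Low.
The unique mutual best reply is (Hold, Low), giving (15, 16).
Labs Inc.'s commitment gain: 15 − 15 = 0.

0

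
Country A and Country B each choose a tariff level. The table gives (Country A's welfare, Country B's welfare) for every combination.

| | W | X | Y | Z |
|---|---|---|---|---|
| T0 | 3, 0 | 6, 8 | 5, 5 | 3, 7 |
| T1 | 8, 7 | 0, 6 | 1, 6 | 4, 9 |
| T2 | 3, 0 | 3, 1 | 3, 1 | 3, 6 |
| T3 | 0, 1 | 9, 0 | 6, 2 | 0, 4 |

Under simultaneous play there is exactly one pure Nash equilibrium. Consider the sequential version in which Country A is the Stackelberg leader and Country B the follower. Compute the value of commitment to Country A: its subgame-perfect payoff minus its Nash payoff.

2

Work backward from Country B's decision.
- T0: BR = X, leader payoff 6.
- T1: BR = Z, leader payoff 4.
- T2: BR = Z, leader payoff 3.
- T3: BR = Z, leader payoff 0.
Among 6, 4, 3, 0, the best is 6 at T0. Subgame-perfect outcome: (T0, X) with payoffs (6, 8).
For the simultaneous game, intersect best replies.
Country A's best replies: W→T1; X→T3; Y→T3; Z→T1.
Country B's best replies: T0→X; T1→Z; T2→Z; T3→Z.
Only (T1, Z) has each player best-responding; Nash payoffs (4, 9).
Country A's commitment gain: 6 − 4 = 2.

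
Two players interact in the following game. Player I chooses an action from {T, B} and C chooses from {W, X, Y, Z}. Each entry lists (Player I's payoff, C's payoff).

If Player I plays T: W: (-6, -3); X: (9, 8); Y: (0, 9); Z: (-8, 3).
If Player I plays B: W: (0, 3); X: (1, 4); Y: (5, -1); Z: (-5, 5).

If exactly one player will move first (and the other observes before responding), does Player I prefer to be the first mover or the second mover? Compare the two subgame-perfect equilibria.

second

If Player I leads: C's best replies are T→Y, B→Z; Player I's induced payoffs 0, -5; outcome (T, Y), payoffs (0, 9).
If C leads: Player I's best replies are W→B, X→T, Y→B, Z→B; C's induced payoffs 3, 8, -1, 5; outcome (T, X), payoffs (9, 8).
Player I gets 0 moving first and 9 moving second, so Player I prefers to move second.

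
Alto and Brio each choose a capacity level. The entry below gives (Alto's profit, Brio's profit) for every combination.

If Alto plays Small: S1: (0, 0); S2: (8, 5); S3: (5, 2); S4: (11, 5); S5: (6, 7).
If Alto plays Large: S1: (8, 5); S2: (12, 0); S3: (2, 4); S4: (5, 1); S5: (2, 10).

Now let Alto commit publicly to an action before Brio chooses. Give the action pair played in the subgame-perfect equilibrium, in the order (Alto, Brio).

Brio best-responds to each possible Alto move:
- Small: BR = S5, leader payoff 6.
- Large: BR = S5, leader payoff 2.
Maximizing over 6, 2, Alto chooses Small. Subgame-perfect outcome: (Small, S5) with payoffs (6, 7).

(Small, S5)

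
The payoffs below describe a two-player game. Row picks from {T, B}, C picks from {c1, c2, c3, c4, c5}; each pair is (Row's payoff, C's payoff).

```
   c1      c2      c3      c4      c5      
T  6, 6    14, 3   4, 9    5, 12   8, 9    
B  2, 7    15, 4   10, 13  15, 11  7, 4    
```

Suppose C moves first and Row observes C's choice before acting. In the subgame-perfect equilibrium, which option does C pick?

c3

Backward induction with C moving first.
- c1: BR = T, leader payoff 6.
- c2: BR = B, leader payoff 4.
- c3: BR = B, leader payoff 13.
- c4: BR = B, leader payoff 11.
- c5: BR = T, leader payoff 9.
Among 6, 4, 13, 11, 9, the best is 13 at c3. Subgame-perfect outcome: (B, c3) with payoffs (10, 13).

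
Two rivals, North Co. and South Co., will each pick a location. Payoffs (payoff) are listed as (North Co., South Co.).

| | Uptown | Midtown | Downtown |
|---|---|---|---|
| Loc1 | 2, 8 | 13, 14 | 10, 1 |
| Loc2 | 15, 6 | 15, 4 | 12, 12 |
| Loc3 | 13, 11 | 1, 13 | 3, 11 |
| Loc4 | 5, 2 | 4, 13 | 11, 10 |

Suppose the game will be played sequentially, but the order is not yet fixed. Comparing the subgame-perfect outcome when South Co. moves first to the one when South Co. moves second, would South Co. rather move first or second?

second

If North Co. leads: South Co.'s best replies are Loc1→Midtown, Loc2→Downtown, Loc3→Midtown, Loc4→Midtown; North Co.'s induced payoffs 13, 12, 1, 4; outcome (Loc1, Midtown), payoffs (13, 14).
If South Co. leads: North Co.'s best replies are Uptown→Loc2, Midtown→Loc2, Downtown→Loc2; South Co.'s induced payoffs 6, 4, 12; outcome (Loc2, Downtown), payoffs (12, 12).
South Co. gets 12 moving first and 14 moving second, so South Co. prefers to move second.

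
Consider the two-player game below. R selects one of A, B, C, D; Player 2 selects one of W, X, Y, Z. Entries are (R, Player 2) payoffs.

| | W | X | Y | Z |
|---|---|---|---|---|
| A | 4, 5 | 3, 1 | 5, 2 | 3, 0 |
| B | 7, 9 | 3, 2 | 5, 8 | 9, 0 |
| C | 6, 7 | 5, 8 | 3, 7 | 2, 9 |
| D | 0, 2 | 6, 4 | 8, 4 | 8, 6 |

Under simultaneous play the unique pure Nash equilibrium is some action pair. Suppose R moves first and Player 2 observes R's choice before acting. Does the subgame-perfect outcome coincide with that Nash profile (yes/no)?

no

Solve by backward induction (R leads).
- A → Player 2 plays W (best of 5, 1, 2, 0); R gets 4.
- B → Player 2 plays W (best of 9, 2, 8, 0); R gets 7.
- C → Player 2 plays Z (best of 7, 8, 7, 9); R gets 2.
- D → Player 2 plays Z (best of 2, 4, 4, 6); R gets 8.
Among 4, 7, 2, 8, the best is 8 at D. Subgame-perfect outcome: (D, Z) with payoffs (8, 6).
Now find the simultaneous Nash equilibrium.
R's best replies: W→B; X→D; Y→D; Z→B.
Player 2's best replies: A→W; B→W; C→Z; D→Z.
The unique mutual best reply is (B, W), giving (7, 9).
Sequential outcome (D, Z) differs from the Nash profile (B, W).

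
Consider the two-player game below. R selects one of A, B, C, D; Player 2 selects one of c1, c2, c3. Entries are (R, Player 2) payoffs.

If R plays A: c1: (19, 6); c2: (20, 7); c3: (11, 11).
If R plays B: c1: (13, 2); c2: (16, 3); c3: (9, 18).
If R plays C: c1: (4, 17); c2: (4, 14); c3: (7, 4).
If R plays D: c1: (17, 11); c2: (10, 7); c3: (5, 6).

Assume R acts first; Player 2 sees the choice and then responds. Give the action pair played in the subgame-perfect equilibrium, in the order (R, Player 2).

(D, c1)

Work backward from Player 2's decision.
- A: BR = c3, leader payoff 11.
- B: BR = c3, leader payoff 9.
- C: BR = c1, leader payoff 4.
- D: BR = c1, leader payoff 17.
R's induced payoffs are 11, 9, 4, 17, so R commits to D. Subgame-perfect outcome: (D, c1) with payoffs (17, 11).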